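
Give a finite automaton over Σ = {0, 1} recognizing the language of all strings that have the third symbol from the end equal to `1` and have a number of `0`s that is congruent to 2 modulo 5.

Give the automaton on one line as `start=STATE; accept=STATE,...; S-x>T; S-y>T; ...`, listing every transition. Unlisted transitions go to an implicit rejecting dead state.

start=A; accept=K,N,O,P; A-0>B; A-1>C; B-0>D; B-1>E; C-0>F; C-1>C; D-0>G; D-1>H; E-0>I; E-1>J; F-0>K; F-1>E; G-0>L; G-1>G; H-0>G; H-1>M; I-0>G; I-1>N; J-0>O; J-1>J; K-0>G; K-1>H; L-0>A; L-1>L; M-0>G; M-1>P; N-0>G; N-1>M; O-0>G; O-1>N; P-0>G; P-1>P

Run two small machines in parallel and take their product. One (15 states) tracks the last 3 symbols read; the other (5 states) tracks the count of `0`s modulo 5. Each combined state is a pair, one component from each; accept when both components accept. After merging equivalent states the machine shrinks.
16 states suffice.
       0  1 
>  A   B  C 
   B   D  E 
   C   F  C 
   D   G  H 
   E   I  J 
   F   K  E 
   G   L  G 
   H   G  M 
   I   G  N 
   J   O  J 
 * K   G  H 
   L   A  L 
   M   G  P 
 * N   G  M 
 * O   G  N 
 * P   G  P 
(> = start, * = accepting)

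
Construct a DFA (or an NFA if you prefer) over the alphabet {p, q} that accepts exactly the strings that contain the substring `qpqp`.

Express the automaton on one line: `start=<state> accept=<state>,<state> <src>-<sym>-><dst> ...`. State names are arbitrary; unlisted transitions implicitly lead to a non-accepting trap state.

start=S0 accept=S4 S0-p->S0 S0-q->S1 S1-p->S2 S1-q->S1 S2-p->S0 S2-q->S3 S3-p->S4 S3-q->S1 S4-p->S4 S4-q->S4

States S0..S3 record the length of the longest prefix of `qpqp` that matches the current input suffix. Reaching S4 means `qpqp` has been seen, and we stay there forever. Accept from S4.
5 states suffice.
        p   q  
>  S0   S0  S1 
   S1   S2  S1 
   S2   S0  S3 
   S3   S4  S1 
 * S4   S4  S4 
(> = start, * = accepting)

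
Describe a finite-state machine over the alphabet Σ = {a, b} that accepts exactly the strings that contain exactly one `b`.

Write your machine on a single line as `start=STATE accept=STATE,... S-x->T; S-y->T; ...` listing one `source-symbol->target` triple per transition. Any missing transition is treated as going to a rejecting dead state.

start=q0; accept=q1; q0-a->q0; q0-b->q1; q1-a->q1; q1-b->q2; q2-a->q2; q2-b->q2

Only the number of `b`s matters, and only up to 2. Make a chain q0 → q1 → q2 advanced by each `b` (with q2 absorbing); every other symbol self-loops. The accepting set is {q1}.
A 3-state machine:
        a   b  
>  q0   q0  q1 
 * q1   q1  q2 
   q2   q2  q2 
(> = start, * = accepting)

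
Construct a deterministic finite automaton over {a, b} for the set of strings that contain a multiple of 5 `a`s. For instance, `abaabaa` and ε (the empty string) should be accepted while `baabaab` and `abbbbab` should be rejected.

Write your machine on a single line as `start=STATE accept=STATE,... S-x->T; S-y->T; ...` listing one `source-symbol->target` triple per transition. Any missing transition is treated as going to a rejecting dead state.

The only thing that matters is how many `a`s have appeared, reduced mod 5. Use one state per residue: s0 for 0, …, s4 for 4. Reading `a` moves to the next residue; anything else stays put. s0 is accepting.
5 states suffice.
        a   b  
>* s0   s1  s0 
   s1   s2  s1 
   s2   s3  s2 
   s3   s4  s3 
   s4   s0  s4 
(> = start, * = accepting)

start=s0; accept=s0; s0-a->s1; s0-b->s0; s1-a->s2; s1-b->s1; s2-a->s3; s2-b->s2; s3-a->s4; s3-b->s3; s4-a->s0; s4-b->s4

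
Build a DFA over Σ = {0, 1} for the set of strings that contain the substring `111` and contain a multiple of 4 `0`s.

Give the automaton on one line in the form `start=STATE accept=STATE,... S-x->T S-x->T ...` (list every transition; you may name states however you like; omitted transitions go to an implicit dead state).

Handle the two conditions separately and then intersect. The first has 4 states tracking whether and how much of `111` has been seen; the second has 4 states tracking the count of `0`s modulo 4. A product state is a pair (one from each), accepting exactly when both do.
With 16 states:
          0    1  
>  S0     S1   S2 
   S1     S3   S4 
   S2     S1   S5 
   S3     S6   S7 
   S4     S3   S8 
   S5     S1   S9 
   S6     S0  S10 
   S7     S6  S11 
   S8     S3  S12 
 * S9    S12   S9 
   S10    S0  S13 
   S11    S6  S14 
   S12   S14  S12 
   S13    S0  S15 
   S14   S15  S14 
   S15    S9  S15 
(> = start, * = accepting)

start=S0 accept=S9 S0-0->S1 S0-1->S2 S1-0->S3 S1-1->S4 S2-0->S1 S2-1->S5 S3-0->S6 S3-1->S7 S4-0->S3 S4-1->S8 S5-0->S1 S5-1->S9 S6-0->S0 S6-1->S10 S7-0->S6 S7-1->S11 S8-0->S3 S8-1->S12 S9-0->S12 S9-1->S9 S10-0->S0 S10-1->S13 S11-0->S6 S11-1->S14 S12-0->S14 S12-1->S12 S13-0->S0 S13-1->S15 S14-0->S15 S14-1->S14 S15-0->S9 S15-1->S15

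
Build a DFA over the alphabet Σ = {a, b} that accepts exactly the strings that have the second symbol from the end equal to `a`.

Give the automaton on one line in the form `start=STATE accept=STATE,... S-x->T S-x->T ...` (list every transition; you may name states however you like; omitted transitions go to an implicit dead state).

A DFA must remember the last 2 symbols (since which symbol is second-to-last isn't known until the input ends). Use one state per possible window of the last ≤2 symbols; accept from those whose window starts with `a`.
        a   b  
>  s0   s1  s2 
   s1   s3  s4 
   s2   s5  s6 
 * s3   s3  s4 
 * s4   s5  s6 
   s5   s3  s4 
   s6   s5  s6 
(> = start, * = accepting)

start=s0 accept=s3,s4 s0-a->s1 s0-b->s2 s1-a->s3 s1-b->s4 s2-a->s5 s2-b->s6 s3-a->s3 s3-b->s4 s4-a->s5 s4-b->s6 s5-a->s3 s5-b->s4 s6-a->s5 s6-b->s6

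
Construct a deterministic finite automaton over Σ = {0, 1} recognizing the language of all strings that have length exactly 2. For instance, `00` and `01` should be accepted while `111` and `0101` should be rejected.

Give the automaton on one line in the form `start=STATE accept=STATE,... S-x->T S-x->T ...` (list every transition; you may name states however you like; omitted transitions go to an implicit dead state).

We only need to distinguish lengths 0, 1, …, 2, and '>2'. Chain A → B → C → D on every symbol, with D looping. Accepting states: {C}.
4 states suffice.
       0  1 
>  A   B  B 
   B   C  C 
 * C   D  D 
   D   D  D 
(> = start, * = accepting)

start=A accept=C A-0->B A-1->B B-0->C B-1->C C-0->D C-1->D D-0->D D-1->D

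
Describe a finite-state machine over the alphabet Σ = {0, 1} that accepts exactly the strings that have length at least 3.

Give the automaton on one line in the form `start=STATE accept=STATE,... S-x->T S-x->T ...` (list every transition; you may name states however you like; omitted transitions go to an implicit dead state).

start=q0 accept=q3,q4 q0-0->q1 q0-1->q1 q1-0->q2 q1-1->q2 q2-0->q3 q2-1->q3 q3-0->q4 q3-1->q4 q4-0->q4 q4-1->q4

Count input length up to 4: every symbol moves from q0 toward q4, which means 'more than 3' and absorbs. Accept from {q3, q4}.
5 states suffice.
        0   1  
>  q0   q1  q1 
   q1   q2  q2 
   q2   q3  q3 
 * q3   q4  q4 
 * q4   q4  q4 
(> = start, * = accepting)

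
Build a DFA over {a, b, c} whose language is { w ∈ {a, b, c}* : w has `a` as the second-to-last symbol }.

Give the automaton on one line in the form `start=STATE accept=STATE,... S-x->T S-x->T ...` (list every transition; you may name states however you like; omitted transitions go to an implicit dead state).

start=S0 accept=S4,S5,S6 S0-a->S1 S0-b->S2 S0-c->S3 S1-a->S4 S1-b->S5 S1-c->S6 S2-a->S7 S2-b->S8 S2-c->S9 S3-a->S10 S3-b->S11 S3-c->S12 S4-a->S4 S4-b->S5 S4-c->S6 S5-a->S7 S5-b->S8 S5-c->S9 S6-a->S10 S6-b->S11 S6-c->S12 S7-a->S4 S7-b->S5 S7-c->S6 S8-a->S7 S8-b->S8 S8-c->S9 S9-a->S10 S9-b->S11 S9-c->S12 S10-a->S4 S10-b->S5 S10-c->S6 S11-a->S7 S11-b->S8 S11-c->S9 S12-a->S10 S12-b->S11 S12-c->S12

A DFA must remember the last 2 symbols (since which symbol is second-to-last isn't known until the input ends). Use one state per possible window of the last ≤2 symbols; accept from those whose window starts with `a`.
13 states suffice.
          a    b    c  
>  S0     S1   S2   S3 
   S1     S4   S5   S6 
   S2     S7   S8   S9 
   S3    S10  S11  S12 
 * S4     S4   S5   S6 
 * S5     S7   S8   S9 
 * S6    S10  S11  S12 
   S7     S4   S5   S6 
   S8     S7   S8   S9 
   S9    S10  S11  S12 
   S10    S4   S5   S6 
   S11    S7   S8   S9 
   S12   S10  S11  S12 
(> = start, * = accepting)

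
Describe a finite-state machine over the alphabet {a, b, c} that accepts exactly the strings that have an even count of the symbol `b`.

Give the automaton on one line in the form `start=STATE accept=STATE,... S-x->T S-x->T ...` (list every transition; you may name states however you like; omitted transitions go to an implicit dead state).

start=q0 accept=q0 q0-a->q0 q0-b->q1 q0-c->q0 q1-a->q1 q1-b->q0 q1-c->q1

Keep the running count of `b`s modulo 2: each `b` advances along the cycle q0 → q1 → q0 while other symbols loop. Accept at q0.
2 states suffice.
        a   b   c  
>* q0   q0  q1  q0 
   q1   q1  q0  q1 
(> = start, * = accepting)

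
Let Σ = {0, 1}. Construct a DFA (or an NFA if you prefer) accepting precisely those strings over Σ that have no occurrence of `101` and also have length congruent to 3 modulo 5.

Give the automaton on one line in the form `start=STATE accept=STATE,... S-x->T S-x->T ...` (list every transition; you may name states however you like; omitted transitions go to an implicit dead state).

Handle the two conditions separately and then intersect. The first has 4 states tracking partial matches of the forbidden pattern `101`; the second has 5 states tracking the input length modulo 5. A product state is a pair (one from each), accepting exactly when both do.
       0  1 
>  A   B  C 
   B   D  E 
   C   F  E 
   D   G  H 
   E   I  H 
   F   G  J 
 * G   K  L 
 * H   M  L 
 * I   K  N 
   J   N  N 
   K   A  O 
   L   P  O 
   M   A  Q 
   N   Q  Q 
   O   R  C 
   P   B  S 
   Q   S  S 
   R   D  T 
   S   T  T 
   T   J  J 
(> = start, * = accepting)

start=A accept=G,H,I A-0->B A-1->C B-0->D B-1->E C-0->F C-1->E D-0->G D-1->H E-0->I E-1->H F-0->G F-1->J G-0->K G-1->L H-0->M H-1->L I-0->K I-1->N J-0->N J-1->N K-0->A K-1->O L-0->P L-1->O M-0->A M-1->Q N-0->Q N-1->Q O-0->R O-1->C P-0->B P-1->S Q-0->S Q-1->S R-0->D R-1->T S-0->T S-1->T T-0->J T-1->J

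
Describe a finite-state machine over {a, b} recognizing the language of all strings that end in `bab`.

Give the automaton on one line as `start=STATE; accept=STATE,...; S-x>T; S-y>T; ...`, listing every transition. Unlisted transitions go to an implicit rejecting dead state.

start=q0; accept=q3; q0-a>q0; q0-b>q1; q1-a>q2; q1-b>q1; q2-a>q0; q2-b>q3; q3-a>q2; q3-b>q1

Remember how much of `bab` the current input suffix matches. State q0 means no match yet; q1 means the last symbol is `b`; q2 means the last 2 symbols are `ba`; q3 means the last 3 symbols are `bab`. Only q3 accepts. On a mismatch, fall back to the longest proper suffix that is still a prefix of `bab`.
A 4-state machine:
        a   b  
>  q0   q0  q1 
   q1   q2  q1 
   q2   q0  q3 
 * q3   q2  q1 
(> = start, * = accepting)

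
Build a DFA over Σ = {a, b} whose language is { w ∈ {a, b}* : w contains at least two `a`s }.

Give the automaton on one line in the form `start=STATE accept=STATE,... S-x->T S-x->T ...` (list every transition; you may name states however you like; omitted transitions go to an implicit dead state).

Count `a`s, saturating at 3: states S0 through S2 mean 0 through 2 `a`s seen; S3 means more than 2. Each `a` increments (capped at S3); other symbols loop. Accept from {S2, S3}.
        a   b  
>  S0   S1  S0 
   S1   S2  S1 
 * S2   S3  S2 
 * S3   S3  S3 
(> = start, * = accepting)

start=S0 accept=S2,S3 S0-a->S1 S0-b->S0 S1-a->S2 S1-b->S1 S2-a->S3 S2-b->S2 S3-a->S3 S3-b->S3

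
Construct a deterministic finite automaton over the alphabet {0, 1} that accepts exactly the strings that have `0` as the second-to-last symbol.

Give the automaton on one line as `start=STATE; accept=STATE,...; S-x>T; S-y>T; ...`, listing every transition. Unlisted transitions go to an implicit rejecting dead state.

start=q0; accept=q3,q4; q0-0>q1; q0-1>q2; q1-0>q3; q1-1>q4; q2-0>q5; q2-1>q6; q3-0>q3; q3-1>q4; q4-0>q5; q4-1>q6; q5-0>q3; q5-1>q4; q6-0>q5; q6-1>q6

A DFA must remember the last 2 symbols (since which symbol is second-to-last isn't known until the input ends). Use one state per possible window of the last ≤2 symbols; accept from those whose window starts with `0`.
7 states suffice.
        0   1  
>  q0   q1  q2 
   q1   q3  q4 
   q2   q5  q6 
 * q3   q3  q4 
 * q4   q5  q6 
   q5   q3  q4 
   q6   q5  q6 
(> = start, * = accepting)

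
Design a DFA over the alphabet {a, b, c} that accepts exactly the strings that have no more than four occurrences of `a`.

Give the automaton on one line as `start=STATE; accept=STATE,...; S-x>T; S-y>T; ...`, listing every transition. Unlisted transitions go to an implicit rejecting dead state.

Count `a`s, saturating at 5: states S0 through S4 mean 0 through 4 `a`s seen; S5 means more than 4. Each `a` increments (capped at S5); other symbols loop. Accept from {S0, S1, S2, S3, S4}.
A 6-state machine:
        a   b   c  
>* S0   S1  S0  S0 
 * S1   S2  S1  S1 
 * S2   S3  S2  S2 
 * S3   S4  S3  S3 
 * S4   S5  S4  S4 
   S5   S5  S5  S5 
(> = start, * = accepting)

start=S0; accept=S0,S1,S2,S3,S4; S0-a>S1; S0-b>S0; S0-c>S0; S1-a>S2; S1-b>S1; S1-c>S1; S2-a>S3; S2-b>S2; S2-c>S2; S3-a>S4; S3-b>S3; S3-c>S3; S4-a>S5; S4-b>S4; S4-c>S4; S5-a>S5; S5-b>S5; S5-c>S5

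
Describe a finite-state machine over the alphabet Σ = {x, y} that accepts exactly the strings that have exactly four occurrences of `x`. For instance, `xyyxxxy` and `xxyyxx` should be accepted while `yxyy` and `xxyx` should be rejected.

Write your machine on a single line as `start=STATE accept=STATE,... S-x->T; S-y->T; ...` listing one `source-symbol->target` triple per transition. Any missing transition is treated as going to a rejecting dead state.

Count `x`s, saturating at 5: states q0 through q4 mean 0 through 4 `x`s seen; q5 means more than 4. Each `x` increments (capped at q5); other symbols loop. Accept from {q4}.
6 states suffice.
        x   y  
>  q0   q1  q0 
   q1   q2  q1 
   q2   q3  q2 
   q3   q4  q3 
 * q4   q5  q4 
   q5   q5  q5 
(> = start, * = accepting)

start=q0; accept=q4; q0-x->q1; q0-y->q0; q1-x->q2; q1-y->q1; q2-x->q3; q2-y->q2; q3-x->q4; q3-y->q3; q4-x->q5; q4-y->q4; q5-x->q5; q5-y->q5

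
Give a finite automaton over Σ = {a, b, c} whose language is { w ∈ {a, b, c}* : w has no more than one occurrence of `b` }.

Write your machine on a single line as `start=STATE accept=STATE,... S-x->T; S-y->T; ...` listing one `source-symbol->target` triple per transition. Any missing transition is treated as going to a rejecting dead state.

start=S0; accept=S0,S1; S0-a->S0; S0-b->S1; S0-c->S0; S1-a->S1; S1-b->S2; S1-c->S1; S2-a->S2; S2-b->S2; S2-c->S2

Only the number of `b`s matters, and only up to 2. Make a chain S0 → S1 → S2 advanced by each `b` (with S2 absorbing); every other symbol self-loops. The accepting set is {S0, S1}.
        a   b   c  
>* S0   S0  S1  S0 
 * S1   S1  S2  S1 
   S2   S2  S2  S2 
(> = start, * = accepting)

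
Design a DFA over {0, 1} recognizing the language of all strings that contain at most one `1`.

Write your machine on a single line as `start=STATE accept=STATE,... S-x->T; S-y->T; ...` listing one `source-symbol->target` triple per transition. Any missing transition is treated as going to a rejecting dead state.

start=q0; accept=q0,q1; q0-0->q0; q0-1->q1; q1-0->q1; q1-1->q2; q2-0->q2; q2-1->q2

Only the number of `1`s matters, and only up to 2. Make a chain q0 → q1 → q2 advanced by each `1` (with q2 absorbing); every other symbol self-loops. The accepting set is {q0, q1}.
3 states suffice.
        0   1  
>* q0   q0  q1 
 * q1   q1  q2 
   q2   q2  q2 
(> = start, * = accepting)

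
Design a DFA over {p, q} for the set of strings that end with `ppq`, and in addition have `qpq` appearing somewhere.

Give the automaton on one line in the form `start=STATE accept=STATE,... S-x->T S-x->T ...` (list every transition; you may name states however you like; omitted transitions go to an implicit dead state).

start=A accept=G A-p->A A-q->B B-p->C B-q->B C-p->A C-q->D D-p->E D-q->D E-p->F E-q->D F-p->F F-q->G G-p->E G-q->D

Run two small machines in parallel and take their product. One (4 states) tracks how much of the suffix `ppq` has currently been matched; the other (4 states) tracks whether and how much of `qpq` has been seen. Each combined state is a pair, one component from each; accept when both components accept. Equivalent product states are then merged.
A 7-state machine:
       p  q 
>  A   A  B 
   B   C  B 
   C   A  D 
   D   E  D 
   E   F  D 
   F   F  G 
 * G   E  D 
(> = start, * = accepting)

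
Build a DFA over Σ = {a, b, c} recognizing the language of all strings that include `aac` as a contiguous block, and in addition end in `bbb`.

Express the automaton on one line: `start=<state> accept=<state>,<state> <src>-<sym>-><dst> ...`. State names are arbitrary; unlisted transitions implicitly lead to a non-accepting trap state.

Build one automaton per condition and run them in lockstep. The first has 4 states tracking whether and how much of `aac` has been seen; the second has 4 states tracking how much of the suffix `bbb` has currently been matched. A product state is a pair (one from each), accepting exactly when both do. Minimizing collapses redundant product states.
A 7-state machine:
        a   b   c  
>  s0   s1  s0  s0 
   s1   s2  s0  s0 
   s2   s2  s0  s3 
   s3   s3  s4  s3 
   s4   s3  s5  s3 
   s5   s3  s6  s3 
 * s6   s3  s6  s3 
(> = start, * = accepting)

start=s0 accept=s6 s0-a->s1 s0-b->s0 s0-c->s0 s1-a->s2 s1-b->s0 s1-c->s0 s2-a->s2 s2-b->s0 s2-c->s3 s3-a->s3 s3-b->s4 s3-c->s3 s4-a->s3 s4-b->s5 s4-c->s3 s5-a->s3 s5-b->s6 s5-c->s3 s6-a->s3 s6-b->s6 s6-c->s3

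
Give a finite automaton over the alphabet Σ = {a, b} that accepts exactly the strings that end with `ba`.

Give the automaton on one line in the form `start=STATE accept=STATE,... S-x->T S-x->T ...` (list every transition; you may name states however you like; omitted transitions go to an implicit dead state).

start=S0 accept=S2 S0-a->S0 S0-b->S1 S1-a->S2 S1-b->S1 S2-a->S0 S2-b->S1

Remember how much of `ba` the current input suffix matches. State S0 means no match yet; S1 means the last symbol is `b`; S2 means the last 2 symbols are `ba`. Only S2 accepts. On a mismatch, fall back to the longest proper suffix that is still a prefix of `ba`.
A 3-state machine:
        a   b  
>  S0   S0  S1 
   S1   S2  S1 
 * S2   S0  S1 
(> = start, * = accepting)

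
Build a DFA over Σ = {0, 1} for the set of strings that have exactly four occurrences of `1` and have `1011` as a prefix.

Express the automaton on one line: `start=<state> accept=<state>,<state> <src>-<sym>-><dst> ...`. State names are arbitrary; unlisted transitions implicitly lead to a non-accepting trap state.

start=q0 accept=q6 q0-0->q1 q0-1->q2 q1-0->q1 q1-1->q1 q2-0->q3 q2-1->q1 q3-0->q1 q3-1->q4 q4-0->q1 q4-1->q5 q5-0->q5 q5-1->q6 q6-0->q6 q6-1->q1

Run two small machines in parallel and take their product. The first has 6 states tracking the count of `1`s, saturating at 5; the second has 6 states tracking whether the input so far still matches the prefix `1011`. A product state is a pair (one from each), accepting exactly when both do. Minimizing collapses redundant product states.
A 7-state machine:
        0   1  
>  q0   q1  q2 
   q1   q1  q1 
   q2   q3  q1 
   q3   q1  q4 
   q4   q1  q5 
   q5   q5  q6 
 * q6   q6  q1 
(> = start, * = accepting)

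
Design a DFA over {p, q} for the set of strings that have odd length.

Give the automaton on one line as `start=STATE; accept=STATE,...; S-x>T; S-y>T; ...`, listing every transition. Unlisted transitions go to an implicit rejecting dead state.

Count input length modulo 2: every symbol advances one step around the cycle S0 → S1 → S0. Accept at S1.
        p   q  
>  S0   S1  S1 
 * S1   S0  S0 
(> = start, * = accepting)

start=S0; accept=S1; S0-p>S1; S0-q>S1; S1-p>S0; S1-q>S0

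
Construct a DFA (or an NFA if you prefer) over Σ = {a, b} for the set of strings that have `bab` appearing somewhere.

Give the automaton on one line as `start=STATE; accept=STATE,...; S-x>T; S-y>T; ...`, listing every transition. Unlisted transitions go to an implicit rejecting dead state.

Track how much of `bab` has been matched so far: state q0 is no progress, q3 is the absorbing accept state reached once `bab` has occurred. Intermediate states record partial matches; on a mismatch, fall back to the longest reusable overlap.
        a   b  
>  q0   q0  q1 
   q1   q2  q1 
   q2   q0  q3 
 * q3   q3  q3 
(> = start, * = accepting)

start=q0; accept=q3; q0-a>q0; q0-b>q1; q1-a>q2; q1-b>q1; q2-a>q0; q2-b>q3; q3-a>q3; q3-b>q3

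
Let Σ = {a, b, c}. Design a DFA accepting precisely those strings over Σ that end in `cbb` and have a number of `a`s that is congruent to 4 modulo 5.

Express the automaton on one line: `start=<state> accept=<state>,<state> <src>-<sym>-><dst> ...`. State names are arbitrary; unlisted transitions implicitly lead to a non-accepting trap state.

start=q0 accept=q7 q0-a->q1 q0-b->q0 q0-c->q0 q1-a->q2 q1-b->q1 q1-c->q1 q2-a->q3 q2-b->q2 q2-c->q2 q3-a->q4 q3-b->q3 q3-c->q3 q4-a->q0 q4-b->q4 q4-c->q5 q5-a->q0 q5-b->q6 q5-c->q5 q6-a->q0 q6-b->q7 q6-c->q5 q7-a->q0 q7-b->q4 q7-c->q5

Build one automaton per condition and run them in lockstep. The first has 4 states tracking how much of the suffix `cbb` has currently been matched; the second has 5 states tracking the count of `a`s modulo 5. A product state is a pair (one from each), accepting exactly when both do. After merging equivalent states the machine shrinks.
An 8-state machine:
        a   b   c  
>  q0   q1  q0  q0 
   q1   q2  q1  q1 
   q2   q3  q2  q2 
   q3   q4  q3  q3 
   q4   q0  q4  q5 
   q5   q0  q6  q5 
   q6   q0  q7  q5 
 * q7   q0  q4  q5 
(> = start, * = accepting)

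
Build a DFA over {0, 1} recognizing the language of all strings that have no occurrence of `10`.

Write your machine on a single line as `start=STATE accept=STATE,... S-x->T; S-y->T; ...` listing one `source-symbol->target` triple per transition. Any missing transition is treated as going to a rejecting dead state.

start=S0; accept=S0,S1; S0-0->S0; S0-1->S1; S1-0->S2; S1-1->S1; S2-0->S2; S2-1->S2

This is the complement of 'contains `10`'. Use the same substring-matching states — S0 through S2 holding how much of `10` has just been matched — but flip the accepting set: everything except the trap S2 accepts.
With 3 states:
        0   1  
>* S0   S0  S1 
 * S1   S2  S1 
   S2   S2  S2 
(> = start, * = accepting)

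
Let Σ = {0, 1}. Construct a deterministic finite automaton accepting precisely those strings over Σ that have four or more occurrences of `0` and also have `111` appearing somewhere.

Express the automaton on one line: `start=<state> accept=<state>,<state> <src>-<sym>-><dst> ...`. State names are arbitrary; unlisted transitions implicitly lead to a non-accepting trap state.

Run two small machines in parallel and take their product. The first has 6 states tracking the count of `0`s, saturating at 5; the second has 4 states tracking whether and how much of `111` has been seen. A product state is a pair (one from each), accepting exactly when both do. Equivalent product states are then merged.
With 20 states:
          0    1  
>  q0     q1   q2 
   q1     q3   q4 
   q2     q1   q5 
   q3     q6   q7 
   q4     q3   q8 
   q5     q1   q9 
   q6    q10  q11 
   q7     q6  q12 
   q8     q3  q13 
   q9    q13   q9 
   q10   q10  q14 
   q11   q10  q15 
   q12    q6  q16 
   q13   q16  q13 
   q14   q10  q17 
   q15   q10  q18 
   q16   q18  q16 
   q17   q10  q19 
   q18   q19  q18 
 * q19   q19  q19 
(> = start, * = accepting)

start=q0 accept=q19 q0-0->q1 q0-1->q2 q1-0->q3 q1-1->q4 q2-0->q1 q2-1->q5 q3-0->q6 q3-1->q7 q4-0->q3 q4-1->q8 q5-0->q1 q5-1->q9 q6-0->q10 q6-1->q11 q7-0->q6 q7-1->q12 q8-0->q3 q8-1->q13 q9-0->q13 q9-1->q9 q10-0->q10 q10-1->q14 q11-0->q10 q11-1->q15 q12-0->q6 q12-1->q16 q13-0->q16 q13-1->q13 q14-0->q10 q14-1->q17 q15-0->q10 q15-1->q18 q16-0->q18 q16-1->q16 q17-0->q10 q17-1->q19 q18-0->q19 q18-1->q18 q19-0->q19 q19-1->q19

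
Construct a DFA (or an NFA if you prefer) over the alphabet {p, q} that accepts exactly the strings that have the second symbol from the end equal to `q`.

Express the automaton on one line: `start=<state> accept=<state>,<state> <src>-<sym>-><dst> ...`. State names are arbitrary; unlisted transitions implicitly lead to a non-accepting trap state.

start=A accept=F,G A-p->B A-q->C B-p->D B-q->E C-p->F C-q->G D-p->D D-q->E E-p->F E-q->G F-p->D F-q->E G-p->F G-q->G

A DFA must remember the last 2 symbols (since which symbol is second-to-last isn't known until the input ends). Use one state per possible window of the last ≤2 symbols; accept from those whose window starts with `q`.
7 states suffice.
       p  q 
>  A   B  C 
   B   D  E 
   C   F  G 
   D   D  E 
   E   F  G 
 * F   D  E 
 * G   F  G 
(> = start, * = accepting)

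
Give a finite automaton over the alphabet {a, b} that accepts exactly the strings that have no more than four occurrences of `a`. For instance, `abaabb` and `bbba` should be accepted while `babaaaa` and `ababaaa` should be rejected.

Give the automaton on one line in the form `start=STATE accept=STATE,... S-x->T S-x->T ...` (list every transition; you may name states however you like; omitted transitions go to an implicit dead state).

Only the number of `a`s matters, and only up to 5. Make a chain S0 → S1 → S2 → S3 → S4 → S5 advanced by each `a` (with S5 absorbing); every other symbol self-loops. The accepting set is {S0, S1, S2, S3, S4}.
With 6 states:
        a   b  
>* S0   S1  S0 
 * S1   S2  S1 
 * S2   S3  S2 
 * S3   S4  S3 
 * S4   S5  S4 
   S5   S5  S5 
(> = start, * = accepting)

start=S0 accept=S0,S1,S2,S3,S4 S0-a->S1 S0-b->S0 S1-a->S2 S1-b->S1 S2-a->S3 S2-b->S2 S3-a->S4 S3-b->S3 S4-a->S5 S4-b->S4 S5-a->S5 S5-b->S5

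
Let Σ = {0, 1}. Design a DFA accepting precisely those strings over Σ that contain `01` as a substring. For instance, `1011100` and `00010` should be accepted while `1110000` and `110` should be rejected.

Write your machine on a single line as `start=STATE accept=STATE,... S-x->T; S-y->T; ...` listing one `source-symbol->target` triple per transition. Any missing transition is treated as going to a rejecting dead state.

States S0..S1 record the length of the longest prefix of `01` that matches the current input suffix. Reaching S2 means `01` has been seen, and we stay there forever. Accept from S2.
3 states suffice.
        0   1  
>  S0   S1  S0 
   S1   S1  S2 
 * S2   S2  S2 
(> = start, * = accepting)

start=S0; accept=S2; S0-0->S1; S0-1->S0; S1-0->S1; S1-1->S2; S2-0->S2; S2-1->S2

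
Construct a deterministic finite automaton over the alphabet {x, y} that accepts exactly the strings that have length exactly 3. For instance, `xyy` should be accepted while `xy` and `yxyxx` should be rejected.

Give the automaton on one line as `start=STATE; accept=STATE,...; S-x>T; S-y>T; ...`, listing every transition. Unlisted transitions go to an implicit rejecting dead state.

start=A; accept=D; A-x>B; A-y>B; B-x>C; B-y>C; C-x>D; C-y>D; D-x>E; D-y>E; E-x>E; E-y>E

Count input length up to 4: every symbol moves from A toward E, which means 'more than 3' and absorbs. Accept from {D}.
With 5 states:
       x  y 
>  A   B  B 
   B   C  C 
   C   D  D 
 * D   E  E 
   E   E  E 
(> = start, * = accepting)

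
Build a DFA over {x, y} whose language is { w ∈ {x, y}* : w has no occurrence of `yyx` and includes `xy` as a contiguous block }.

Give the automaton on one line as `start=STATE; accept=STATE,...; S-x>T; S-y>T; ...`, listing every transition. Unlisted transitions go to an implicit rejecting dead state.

start=S0; accept=S3,S5,S6; S0-x>S1; S0-y>S2; S1-x>S1; S1-y>S3; S2-x>S1; S2-y>S4; S3-x>S5; S3-y>S6; S4-x>S4; S4-y>S4; S5-x>S5; S5-y>S3; S6-x>S4; S6-y>S6

Run two small machines in parallel and take their product. The first has 4 states tracking partial matches of the forbidden pattern `yyx`; the second has 3 states tracking whether and how much of `xy` has been seen. A product state is a pair (one from each), accepting exactly when both do. After merging equivalent states the machine shrinks.
With 7 states:
        x   y  
>  S0   S1  S2 
   S1   S1  S3 
   S2   S1  S4 
 * S3   S5  S6 
   S4   S4  S4 
 * S5   S5  S3 
 * S6   S4  S6 
(> = start, * = accepting)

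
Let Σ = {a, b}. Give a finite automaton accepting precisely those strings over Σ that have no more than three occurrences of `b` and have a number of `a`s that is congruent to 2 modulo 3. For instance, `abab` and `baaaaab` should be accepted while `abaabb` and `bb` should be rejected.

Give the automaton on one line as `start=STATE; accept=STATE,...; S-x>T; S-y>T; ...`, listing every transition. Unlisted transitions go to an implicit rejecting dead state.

start=q0; accept=q3,q6,q9,q12; q0-a>q1; q0-b>q2; q1-a>q3; q1-b>q4; q2-a>q4; q2-b>q5; q3-a>q0; q3-b>q6; q4-a>q6; q4-b>q7; q5-a>q7; q5-b>q8; q6-a>q2; q6-b>q9; q7-a>q9; q7-b>q10; q8-a>q10; q8-b>q11; q9-a>q5; q9-b>q12; q10-a>q12; q10-b>q13; q11-a>q13; q11-b>q11; q12-a>q8; q12-b>q14; q13-a>q14; q13-b>q13; q14-a>q11; q14-b>q14

Run two small machines in parallel and take their product. The first has 5 states tracking the count of `b`s, saturating at 4; the second has 3 states tracking the count of `a`s modulo 3. A product state is a pair (one from each), accepting exactly when both do.
15 states suffice.
          a    b  
>  q0     q1   q2 
   q1     q3   q4 
   q2     q4   q5 
 * q3     q0   q6 
   q4     q6   q7 
   q5     q7   q8 
 * q6     q2   q9 
   q7     q9  q10 
   q8    q10  q11 
 * q9     q5  q12 
   q10   q12  q13 
   q11   q13  q11 
 * q12    q8  q14 
   q13   q14  q13 
   q14   q11  q14 
(> = start, * = accepting)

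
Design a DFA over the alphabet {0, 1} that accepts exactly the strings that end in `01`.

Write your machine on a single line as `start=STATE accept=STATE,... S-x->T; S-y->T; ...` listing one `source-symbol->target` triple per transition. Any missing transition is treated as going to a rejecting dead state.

Remember how much of `01` the current input suffix matches. State q0 means no match yet; q1 means the last symbol is `0`; q2 means the last 2 symbols are `01`. Only q2 accepts. On a mismatch, fall back to the longest proper suffix that is still a prefix of `01`.
With 3 states:
        0   1  
>  q0   q1  q0 
   q1   q1  q2 
 * q2   q1  q0 
(> = start, * = accepting)

start=q0; accept=q2; q0-0->q1; q0-1->q0; q1-0->q1; q1-1->q2; q2-0->q1; q2-1->q0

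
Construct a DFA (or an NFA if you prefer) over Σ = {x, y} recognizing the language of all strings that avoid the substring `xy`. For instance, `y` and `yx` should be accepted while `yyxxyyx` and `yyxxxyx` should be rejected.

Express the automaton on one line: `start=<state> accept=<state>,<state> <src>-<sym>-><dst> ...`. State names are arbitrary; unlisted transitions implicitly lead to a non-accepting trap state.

start=s0 accept=s0,s1 s0-x->s1 s0-y->s0 s1-x->s1 s1-y->s2 s2-x->s2 s2-y->s2

Track partial matches of the forbidden pattern `xy`. State s2 is a dead state reached once `xy` has occurred; every other state accepts. s0 means no part of `xy` is currently matched.
With 3 states:
        x   y  
>* s0   s1  s0 
 * s1   s1  s2 
   s2   s2  s2 
(> = start, * = accepting)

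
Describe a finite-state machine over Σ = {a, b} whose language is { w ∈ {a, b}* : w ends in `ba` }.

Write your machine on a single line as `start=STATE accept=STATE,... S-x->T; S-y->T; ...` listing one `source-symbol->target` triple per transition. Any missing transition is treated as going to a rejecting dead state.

Remember how much of `ba` the current input suffix matches. State q0 means no match yet; q1 means the last symbol is `b`; q2 means the last 2 symbols are `ba`. Only q2 accepts. On a mismatch, fall back to the longest proper suffix that is still a prefix of `ba`.
3 states suffice.
        a   b  
>  q0   q0  q1 
   q1   q2  q1 
 * q2   q0  q1 
(> = start, * = accepting)

start=q0; accept=q2; q0-a->q0; q0-b->q1; q1-a->q2; q1-b->q1; q2-a->q0; q2-b->q1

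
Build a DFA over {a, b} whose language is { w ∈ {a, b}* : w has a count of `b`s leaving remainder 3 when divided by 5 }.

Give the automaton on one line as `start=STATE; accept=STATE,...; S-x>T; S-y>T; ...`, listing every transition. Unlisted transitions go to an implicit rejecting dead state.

The only thing that matters is how many `b`s have appeared, reduced mod 5. Use one state per residue: s0 for 0, …, s4 for 4. Reading `b` moves to the next residue; anything else stays put. s3 is accepting.
        a   b  
>  s0   s0  s1 
   s1   s1  s2 
   s2   s2  s3 
 * s3   s3  s4 
   s4   s4  s0 
(> = start, * = accepting)

start=s0; accept=s3; s0-a>s0; s0-b>s1; s1-a>s1; s1-b>s2; s2-a>s2; s2-b>s3; s3-a>s3; s3-b>s4; s4-a>s4; s4-b>s0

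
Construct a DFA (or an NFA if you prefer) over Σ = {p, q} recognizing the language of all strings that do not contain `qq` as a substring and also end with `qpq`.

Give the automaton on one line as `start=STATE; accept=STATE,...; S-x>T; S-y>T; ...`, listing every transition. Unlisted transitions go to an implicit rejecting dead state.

start=S0; accept=S4; S0-p>S0; S0-q>S1; S1-p>S2; S1-q>S3; S2-p>S0; S2-q>S4; S3-p>S5; S3-q>S3; S4-p>S2; S4-q>S3; S5-p>S6; S5-q>S7; S6-p>S6; S6-q>S3; S7-p>S5; S7-q>S3

Build one automaton per condition and run them in lockstep. One (3 states) tracks partial matches of the forbidden pattern `qq`; the other (4 states) tracks how much of the suffix `qpq` has currently been matched. Each combined state is a pair, one component from each; accept when both components accept.
8 states suffice.
        p   q  
>  S0   S0  S1 
   S1   S2  S3 
   S2   S0  S4 
   S3   S5  S3 
 * S4   S2  S3 
   S5   S6  S7 
   S6   S6  S3 
   S7   S5  S3 
(> = start, * = accepting)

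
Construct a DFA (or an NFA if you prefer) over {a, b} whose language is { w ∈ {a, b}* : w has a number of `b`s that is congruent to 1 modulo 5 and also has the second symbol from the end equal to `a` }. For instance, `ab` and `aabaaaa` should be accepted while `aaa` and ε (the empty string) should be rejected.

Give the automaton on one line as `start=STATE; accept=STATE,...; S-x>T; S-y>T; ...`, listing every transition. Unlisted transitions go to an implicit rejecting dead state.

Handle the two conditions separately and then intersect. The first has 5 states tracking the count of `b`s modulo 5; the second has 7 states tracking the last 2 symbols read. A product state is a pair (one from each), accepting exactly when both do. Minimizing collapses redundant product states.
9 states suffice.
        a   b  
>  q0   q1  q2 
   q1   q1  q3 
   q2   q4  q5 
 * q3   q4  q5 
   q4   q6  q5 
   q5   q5  q7 
 * q6   q6  q5 
   q7   q7  q8 
   q8   q8  q0 
(> = start, * = accepting)

start=q0; accept=q3,q6; q0-a>q1; q0-b>q2; q1-a>q1; q1-b>q3; q2-a>q4; q2-b>q5; q3-a>q4; q3-b>q5; q4-a>q6; q4-b>q5; q5-a>q5; q5-b>q7; q6-a>q6; q6-b>q5; q7-a>q7; q7-b>q8; q8-a>q8; q8-b>q0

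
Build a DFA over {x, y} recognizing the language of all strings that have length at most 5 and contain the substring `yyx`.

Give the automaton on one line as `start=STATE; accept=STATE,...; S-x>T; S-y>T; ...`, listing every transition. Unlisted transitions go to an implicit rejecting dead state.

start=s0; accept=s9,s11,s12; s0-x>s1; s0-y>s2; s1-x>s3; s1-y>s4; s2-x>s3; s2-y>s5; s3-x>s6; s3-y>s7; s4-x>s6; s4-y>s8; s5-x>s9; s5-y>s8; s6-x>s6; s6-y>s6; s7-x>s6; s7-y>s10; s8-x>s11; s8-y>s10; s9-x>s11; s9-y>s11; s10-x>s12; s10-y>s6; s11-x>s12; s11-y>s12; s12-x>s6; s12-y>s6

Build one automaton per condition and run them in lockstep. The first has 7 states tracking the input length, saturating at 6; the second has 4 states tracking whether and how much of `yyx` has been seen. A product state is a pair (one from each), accepting exactly when both do. Minimizing collapses redundant product states.
A 13-state machine:
          x    y  
>  s0     s1   s2 
   s1     s3   s4 
   s2     s3   s5 
   s3     s6   s7 
   s4     s6   s8 
   s5     s9   s8 
   s6     s6   s6 
   s7     s6  s10 
   s8    s11  s10 
 * s9    s11  s11 
   s10   s12   s6 
 * s11   s12  s12 
 * s12    s6   s6 
(> = start, * = accepting)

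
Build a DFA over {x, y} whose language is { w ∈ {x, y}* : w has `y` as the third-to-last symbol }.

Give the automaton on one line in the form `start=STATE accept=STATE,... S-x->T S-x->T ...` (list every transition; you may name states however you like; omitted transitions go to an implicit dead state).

start=q0 accept=q11,q12,q13,q14 q0-x->q1 q0-y->q2 q1-x->q3 q1-y->q4 q2-x->q5 q2-y->q6 q3-x->q7 q3-y->q8 q4-x->q9 q4-y->q10 q5-x->q11 q5-y->q12 q6-x->q13 q6-y->q14 q7-x->q7 q7-y->q8 q8-x->q9 q8-y->q10 q9-x->q11 q9-y->q12 q10-x->q13 q10-y->q14 q11-x->q7 q11-y->q8 q12-x->q9 q12-y->q10 q13-x->q11 q13-y->q12 q14-x->q13 q14-y->q14

Because acceptance depends on a position counted from the end, the machine has to buffer the most recent 3 symbols. Make each state the string of the last up-to-3 symbols read; on input `x` shift the window left and append `x`. Accept when the buffered window has length 3 and begins with `y`.
15 states suffice.
          x    y  
>  q0     q1   q2 
   q1     q3   q4 
   q2     q5   q6 
   q3     q7   q8 
   q4     q9  q10 
   q5    q11  q12 
   q6    q13  q14 
   q7     q7   q8 
   q8     q9  q10 
   q9    q11  q12 
   q10   q13  q14 
 * q11    q7   q8 
 * q12    q9  q10 
 * q13   q11  q12 
 * q14   q13  q14 
(> = start, * = accepting)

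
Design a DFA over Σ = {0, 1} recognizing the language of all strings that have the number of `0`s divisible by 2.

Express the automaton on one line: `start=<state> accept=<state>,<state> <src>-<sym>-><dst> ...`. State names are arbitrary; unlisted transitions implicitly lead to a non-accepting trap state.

Keep the running count of `0`s modulo 2: each `0` advances along the cycle A → B → A while other symbols loop. Accept at A.
With 2 states:
       0  1 
>* A   B  A 
   B   A  B 
(> = start, * = accepting)

start=A accept=A A-0->B A-1->A B-0->A B-1->B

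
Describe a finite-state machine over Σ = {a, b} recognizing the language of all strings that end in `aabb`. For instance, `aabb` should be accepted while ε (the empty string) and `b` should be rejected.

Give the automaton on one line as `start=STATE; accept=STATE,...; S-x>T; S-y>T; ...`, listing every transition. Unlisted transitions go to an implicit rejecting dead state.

Remember how much of `aabb` the current input suffix matches. State S0 means no match yet; S1 means the last symbol is `a`; S2 means the last 2 symbols are `aa`; S3 means the last 3 symbols are `aab`; S4 means the last 4 symbols are `aabb`. Only S4 accepts. On a mismatch, fall back to the longest proper suffix that is still a prefix of `aabb`.
5 states suffice.
        a   b  
>  S0   S1  S0 
   S1   S2  S0 
   S2   S2  S3 
   S3   S1  S4 
 * S4   S1  S0 
(> = start, * = accepting)

start=S0; accept=S4; S0-a>S1; S0-b>S0; S1-a>S2; S1-b>S0; S2-a>S2; S2-b>S3; S3-a>S1; S3-b>S4; S4-a>S1; S4-b>S0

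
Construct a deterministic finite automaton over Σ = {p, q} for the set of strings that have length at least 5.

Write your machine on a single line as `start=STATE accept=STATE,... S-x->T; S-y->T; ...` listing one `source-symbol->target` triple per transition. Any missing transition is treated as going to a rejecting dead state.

We only need to distinguish lengths 0, 1, …, 5, and '>5'. Chain S0 → S1 → S2 → S3 → S4 → S5 → S6 on every symbol, with S6 looping. Accepting states: {S5, S6}.
        p   q  
>  S0   S1  S1 
   S1   S2  S2 
   S2   S3  S3 
   S3   S4  S4 
   S4   S5  S5 
 * S5   S6  S6 
 * S6   S6  S6 
(> = start, * = accepting)

start=S0; accept=S5,S6; S0-p->S1; S0-q->S1; S1-p->S2; S1-q->S2; S2-p->S3; S2-q->S3; S3-p->S4; S3-q->S4; S4-p->S5; S4-q->S5; S5-p->S6; S5-q->S6; S6-p->S6; S6-q->S6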